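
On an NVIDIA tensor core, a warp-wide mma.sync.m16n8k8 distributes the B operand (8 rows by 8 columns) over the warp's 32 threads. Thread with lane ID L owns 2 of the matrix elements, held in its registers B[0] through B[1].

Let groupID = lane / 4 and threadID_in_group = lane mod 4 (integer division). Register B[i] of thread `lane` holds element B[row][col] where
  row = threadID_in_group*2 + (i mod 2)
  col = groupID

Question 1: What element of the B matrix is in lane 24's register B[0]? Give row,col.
24: G=6,T=0
[0] (0*2+0,6) = (0,6)

0,6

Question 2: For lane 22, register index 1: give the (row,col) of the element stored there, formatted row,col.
22: gid=5,tid=2
[1] (2*2+1,5) = (5,5)

5,5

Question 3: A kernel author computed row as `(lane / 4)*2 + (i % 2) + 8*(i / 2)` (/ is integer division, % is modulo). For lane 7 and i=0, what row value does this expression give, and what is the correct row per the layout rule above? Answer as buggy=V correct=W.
`(lane / 4)*2 + (i % 2) + 8*(i / 2)`[7,0]->2
lane 7->7/4=1, 7 mod 4=3
i=0  r:2·3+0->6  c:1
row: 2 vs 6

buggy=2 correct=6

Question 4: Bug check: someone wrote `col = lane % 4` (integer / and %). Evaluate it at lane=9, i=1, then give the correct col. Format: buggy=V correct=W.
buggy=1 correct=2

`lane % 4`[9,1]->1
lane 9->9/4=2, 9 mod 4=1
i=1  r:2·1+1->3  c:2
col: 1 vs 2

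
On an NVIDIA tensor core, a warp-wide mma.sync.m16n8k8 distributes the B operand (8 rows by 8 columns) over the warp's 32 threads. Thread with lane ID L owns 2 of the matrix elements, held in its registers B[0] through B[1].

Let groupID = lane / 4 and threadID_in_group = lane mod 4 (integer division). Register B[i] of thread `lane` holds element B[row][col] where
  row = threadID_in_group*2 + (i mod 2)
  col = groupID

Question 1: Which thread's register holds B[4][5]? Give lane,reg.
22,0

c=5→G=5  r=4→T=2,p=0
L=5*4+2=22  i=0=0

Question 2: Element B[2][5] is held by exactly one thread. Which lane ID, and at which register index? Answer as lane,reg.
21,0

c:5=>grp=5  r:2=>tig=1,lo=0
L=5*4+1=21  i=0=0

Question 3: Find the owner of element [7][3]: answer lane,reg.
15,1

c: 3->gid=3  r: 7->tid=3,i&1=1
L=3*4+3=15  i=1=1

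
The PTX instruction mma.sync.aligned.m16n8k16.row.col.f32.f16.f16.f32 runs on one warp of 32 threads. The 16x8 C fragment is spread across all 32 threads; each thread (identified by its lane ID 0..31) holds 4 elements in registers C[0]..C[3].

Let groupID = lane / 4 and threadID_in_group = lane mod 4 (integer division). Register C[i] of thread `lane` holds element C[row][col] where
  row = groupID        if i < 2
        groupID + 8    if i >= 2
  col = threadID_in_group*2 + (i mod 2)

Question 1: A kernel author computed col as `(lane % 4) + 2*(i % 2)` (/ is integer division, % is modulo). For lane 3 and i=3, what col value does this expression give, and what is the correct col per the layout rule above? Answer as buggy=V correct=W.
buggy=5 correct=7

`(lane % 4) + 2*(i % 2)`[3,3]⇒5
lane 3⇒3/4=0, 3 mod 4=3
i=3  r:0+8⇒8  c:2·3+1⇒7
col: 5 vs 7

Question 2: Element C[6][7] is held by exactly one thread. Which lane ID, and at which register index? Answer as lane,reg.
r: 6->gid=6,r8=0  c: 7->tid=3,i&1=1
L=6*4+3=27  i=0*2+1=1

27,1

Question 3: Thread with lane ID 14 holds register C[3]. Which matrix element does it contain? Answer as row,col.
11,5

L=14->gid=14>>2=3, tid=14&3=2
[3]->row 3+8=11  col 2·2+1=5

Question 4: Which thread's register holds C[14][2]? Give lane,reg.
25,2

r=14⇒gr=6,Rb=1  c=2⇒th=1,odd=0
L=6*4+1=25  i=1*2+0=2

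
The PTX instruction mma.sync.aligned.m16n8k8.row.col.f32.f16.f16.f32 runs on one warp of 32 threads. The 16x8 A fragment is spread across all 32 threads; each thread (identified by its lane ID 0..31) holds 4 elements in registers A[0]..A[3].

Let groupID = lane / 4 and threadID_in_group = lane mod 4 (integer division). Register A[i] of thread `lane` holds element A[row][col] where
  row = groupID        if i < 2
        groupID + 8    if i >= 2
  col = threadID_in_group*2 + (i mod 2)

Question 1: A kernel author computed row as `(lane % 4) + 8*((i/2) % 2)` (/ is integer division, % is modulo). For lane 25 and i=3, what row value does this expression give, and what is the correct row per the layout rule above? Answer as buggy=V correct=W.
buggy=9 correct=14

`(lane % 4) + 8*((i/2) % 2)`[25,3]=>9
lane 25: grp=6 (25/4), tig=1 (25%4)
i=3: r=6+8=14, c=1*2+1=3
row: 9 vs 14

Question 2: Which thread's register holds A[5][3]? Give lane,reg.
r=5⇒gr=5,Rb=0  c=3⇒th=1,odd=1
L=5*4+1=21  i=0*2+1=1

21,1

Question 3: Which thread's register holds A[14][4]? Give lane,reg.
26,2

r=14->g=6,rb=1  c=4->t=2,b0=0
L=6*4+2=26  i=1*2+0=2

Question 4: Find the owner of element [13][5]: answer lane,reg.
22,3

r=13->g=5,rb=1  c=5->t=2,b0=1
L=5*4+2=22  i=1*2+1=3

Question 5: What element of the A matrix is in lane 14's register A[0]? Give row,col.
3,4

lane 14: g=3 (14/4), t=2 (14%4)
i=0: r=3+0=3, c=2*2+0=4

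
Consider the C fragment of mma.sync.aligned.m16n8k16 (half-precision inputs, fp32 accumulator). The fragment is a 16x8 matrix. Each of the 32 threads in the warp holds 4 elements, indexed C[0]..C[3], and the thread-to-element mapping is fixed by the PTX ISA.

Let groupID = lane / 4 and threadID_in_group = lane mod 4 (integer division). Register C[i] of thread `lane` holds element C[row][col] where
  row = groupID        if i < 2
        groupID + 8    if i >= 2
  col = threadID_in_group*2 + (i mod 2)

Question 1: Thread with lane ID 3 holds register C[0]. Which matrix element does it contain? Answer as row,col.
0,6

L=3->g=3>>2=0, t=3&3=3
[0]->row 0+0=0  col 3·2+0=6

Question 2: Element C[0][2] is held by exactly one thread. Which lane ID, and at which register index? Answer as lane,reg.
r:0=>grp=0,rB=0  c:2=>tig=1,lo=0
L=0*4+1=1  i=0*2+0=0

1,0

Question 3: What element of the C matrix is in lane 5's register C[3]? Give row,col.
9,3

5: g=1,t=1
[3] (1+8,1*2+1) = (9,3)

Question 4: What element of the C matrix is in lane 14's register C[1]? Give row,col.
L=14->gid=14>>2=3, tid=14&3=2
[1]->row 3+0=3  col 2·2+1=5

3,5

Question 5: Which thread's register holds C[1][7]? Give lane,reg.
r=1⇒gr=1,Rb=0  c=7⇒th=3,odd=1
L=1*4+3=7  i=0*2+1=1

7,1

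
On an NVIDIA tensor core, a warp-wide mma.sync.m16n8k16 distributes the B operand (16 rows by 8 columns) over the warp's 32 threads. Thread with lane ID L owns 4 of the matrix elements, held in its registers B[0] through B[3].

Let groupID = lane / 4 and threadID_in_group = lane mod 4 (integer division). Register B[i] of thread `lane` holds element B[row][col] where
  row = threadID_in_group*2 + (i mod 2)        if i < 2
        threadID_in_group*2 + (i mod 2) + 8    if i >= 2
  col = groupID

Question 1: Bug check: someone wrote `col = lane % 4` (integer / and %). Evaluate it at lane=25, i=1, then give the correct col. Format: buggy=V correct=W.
`lane % 4`[25,1]=>1
lane 25: grp=6 (25/4), tig=1 (25%4)
i=1: r=1*2+1+0=3, c=grp=6
col: 1 vs 6

buggy=1 correct=6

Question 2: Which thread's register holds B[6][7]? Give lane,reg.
31,0

c: 7->gid=7  r: 6->r8=0,tid=3,i&1=0
L=7*4+3=31  i=0*2+0=0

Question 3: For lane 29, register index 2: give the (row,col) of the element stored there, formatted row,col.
10,7

L=29=>grp=29>>2=7, tig=29&3=1
[2]=>row 1·2+0+8=10  col grp=7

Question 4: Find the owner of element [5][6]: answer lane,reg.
c=6→G=6  r=5→rhi=0,T=2,p=1
L=6*4+2=26  i=0*2+1=1

26,1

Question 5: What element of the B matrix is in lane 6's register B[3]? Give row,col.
13,1

L=6->gid=6>>2=1, tid=6&3=2
[3]->row 2·2+1+8=13  col gid=1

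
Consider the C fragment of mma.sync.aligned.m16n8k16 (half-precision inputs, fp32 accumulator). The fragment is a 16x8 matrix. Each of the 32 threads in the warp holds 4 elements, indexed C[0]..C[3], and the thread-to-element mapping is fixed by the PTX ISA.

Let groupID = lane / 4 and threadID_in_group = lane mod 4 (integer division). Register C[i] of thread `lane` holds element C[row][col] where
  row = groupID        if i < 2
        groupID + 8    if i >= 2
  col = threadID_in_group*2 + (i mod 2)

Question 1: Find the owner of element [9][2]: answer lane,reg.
r=9⇒gr=1,Rb=1  c=2⇒th=1,odd=0
L=1*4+1=5  i=1*2+0=2

5,2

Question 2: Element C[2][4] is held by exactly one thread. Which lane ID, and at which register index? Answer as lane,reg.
r=2→G=2,rhi=0  c=4→T=2,p=0
L=2*4+2=10  i=0*2+0=0

10,0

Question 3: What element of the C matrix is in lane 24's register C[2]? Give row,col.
14,0

L=24→G=24>>2=6, T=24&3=0
[2]→row 6+8=14  col 0·2+0=0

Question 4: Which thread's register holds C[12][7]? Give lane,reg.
r: 12->gid=4,r8=1  c: 7->tid=3,i&1=1
L=4*4+3=19  i=1*2+1=3

19,3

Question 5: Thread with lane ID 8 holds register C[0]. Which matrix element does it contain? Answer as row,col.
2,0

8: grp=2,tig=0
[0] (2+0,0*2+0) = (2,0)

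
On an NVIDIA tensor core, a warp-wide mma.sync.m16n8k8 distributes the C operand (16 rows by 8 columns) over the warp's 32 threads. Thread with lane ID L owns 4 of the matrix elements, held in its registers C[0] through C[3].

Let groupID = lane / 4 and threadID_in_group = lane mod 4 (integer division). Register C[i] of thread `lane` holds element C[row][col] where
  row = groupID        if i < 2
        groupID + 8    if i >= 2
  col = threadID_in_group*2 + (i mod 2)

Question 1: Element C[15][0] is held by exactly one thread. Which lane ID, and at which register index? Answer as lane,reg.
28,2

r=15⇒gr=7,Rb=1  c=0⇒th=0,odd=0
L=7*4+0=28  i=1*2+0=2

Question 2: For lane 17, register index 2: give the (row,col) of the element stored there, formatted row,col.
L=17->gid=17>>2=4, tid=17&3=1
[2]->row 4+8=12  col 1·2+0=2

12,2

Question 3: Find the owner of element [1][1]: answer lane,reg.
4,1

r: 1->gid=1,r8=0  c: 1->tid=0,i&1=1
L=1*4+0=4  i=0*2+1=1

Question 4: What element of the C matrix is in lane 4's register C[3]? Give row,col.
9,1

lane 4->4/4=1, 4 mod 4=0
i=3  r:1+8->9  c:2·0+1->1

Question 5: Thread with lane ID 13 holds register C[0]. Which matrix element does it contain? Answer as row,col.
lane 13: gid=3 (13/4), tid=1 (13%4)
i=0: r=3+0=3, c=1*2+0=2

3,2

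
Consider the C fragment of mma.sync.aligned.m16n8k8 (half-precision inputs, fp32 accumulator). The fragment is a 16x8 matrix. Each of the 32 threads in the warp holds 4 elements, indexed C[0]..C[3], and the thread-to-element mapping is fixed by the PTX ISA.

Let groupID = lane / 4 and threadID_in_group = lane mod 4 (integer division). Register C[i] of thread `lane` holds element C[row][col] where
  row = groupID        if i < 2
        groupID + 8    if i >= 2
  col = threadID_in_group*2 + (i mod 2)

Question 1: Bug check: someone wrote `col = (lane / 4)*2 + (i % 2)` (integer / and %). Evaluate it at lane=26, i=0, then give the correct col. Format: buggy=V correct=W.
buggy=12 correct=4

`(lane / 4)*2 + (i % 2)`[26,0]=>12
lane 26=>26/4=6, 26 mod 4=2
i=0  r:6+0=>6  c:2·2+0=>4
col: 12 vs 4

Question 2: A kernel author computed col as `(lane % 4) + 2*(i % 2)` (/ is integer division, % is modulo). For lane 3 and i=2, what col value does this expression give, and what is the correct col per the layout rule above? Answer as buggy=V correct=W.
buggy=3 correct=6

`(lane % 4) + 2*(i % 2)`[3,2]→3
lane 3→3/4=0, 3 mod 4=3
i=2  r:0+8→8  c:2·3+0→6
col: 3 vs 6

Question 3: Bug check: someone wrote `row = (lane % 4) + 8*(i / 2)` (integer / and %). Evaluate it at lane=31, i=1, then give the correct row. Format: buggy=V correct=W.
buggy=3 correct=7

`(lane % 4) + 8*(i / 2)`[31,1]=>3
lane 31: grp=7 (31/4), tig=3 (31%4)
i=1: r=7+0=7, c=3*2+1=7
row: 3 vs 7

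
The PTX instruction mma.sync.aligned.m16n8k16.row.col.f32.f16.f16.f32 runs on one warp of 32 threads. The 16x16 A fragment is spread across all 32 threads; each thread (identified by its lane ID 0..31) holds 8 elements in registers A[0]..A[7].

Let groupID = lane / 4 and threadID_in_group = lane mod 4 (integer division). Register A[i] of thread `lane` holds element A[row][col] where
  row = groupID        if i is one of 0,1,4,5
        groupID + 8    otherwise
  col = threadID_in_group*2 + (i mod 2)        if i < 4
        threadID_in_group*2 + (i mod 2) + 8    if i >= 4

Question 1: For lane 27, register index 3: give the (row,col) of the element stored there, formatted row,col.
lane 27⇒27/4=6, 27 mod 4=3
i=3  r:6+8⇒14  c:2·3+1+0⇒7

14,7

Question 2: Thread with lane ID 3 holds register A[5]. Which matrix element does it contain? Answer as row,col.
lane 3⇒3/4=0, 3 mod 4=3
i=5  r:0+0⇒0  c:2·3+1+8⇒15

0,15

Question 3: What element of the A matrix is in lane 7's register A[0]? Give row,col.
1,6

lane 7: gr=1 (7/4), th=3 (7%4)
i=0: r=1+0=1, c=3*2+0+0=6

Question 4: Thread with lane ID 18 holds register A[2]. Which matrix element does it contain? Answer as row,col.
L=18->g=18>>2=4, t=18&3=2
[2]->row 4+8=12  col 2·2+0+0=4

12,4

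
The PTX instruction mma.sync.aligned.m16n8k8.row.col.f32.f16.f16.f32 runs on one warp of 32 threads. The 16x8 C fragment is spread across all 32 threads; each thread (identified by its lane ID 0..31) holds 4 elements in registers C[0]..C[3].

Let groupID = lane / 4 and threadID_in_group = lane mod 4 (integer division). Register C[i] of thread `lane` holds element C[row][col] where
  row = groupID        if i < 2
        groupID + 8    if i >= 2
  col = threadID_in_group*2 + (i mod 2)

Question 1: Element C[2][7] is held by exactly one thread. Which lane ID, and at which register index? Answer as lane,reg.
r: 2->gid=2,r8=0  c: 7->tid=3,i&1=1
L=2*4+3=11  i=0*2+1=1

11,1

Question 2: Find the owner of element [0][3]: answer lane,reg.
1,1

r=0→G=0,rhi=0  c=3→T=1,p=1
L=0*4+1=1  i=0*2+1=1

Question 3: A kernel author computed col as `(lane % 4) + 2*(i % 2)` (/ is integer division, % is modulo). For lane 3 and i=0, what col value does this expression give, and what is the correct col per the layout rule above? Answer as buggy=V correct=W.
buggy=3 correct=6

`(lane % 4) + 2*(i % 2)`[3,0]=>3
lane 3: grp=0 (3/4), tig=3 (3%4)
i=0: r=0+0=0, c=3*2+0=6
col: 3 vs 6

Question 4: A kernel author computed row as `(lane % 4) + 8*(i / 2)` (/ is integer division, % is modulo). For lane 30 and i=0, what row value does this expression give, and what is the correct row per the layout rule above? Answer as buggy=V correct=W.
buggy=2 correct=7

`(lane % 4) + 8*(i / 2)`[30,0]=>2
30: grp=7,tig=2
[0] (7+0,2*2+0) = (7,4)
row: 2 vs 7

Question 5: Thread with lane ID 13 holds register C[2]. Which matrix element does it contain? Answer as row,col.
11,2

L=13=>grp=13>>2=3, tig=13&3=1
[2]=>row 3+8=11  col 1·2+0=2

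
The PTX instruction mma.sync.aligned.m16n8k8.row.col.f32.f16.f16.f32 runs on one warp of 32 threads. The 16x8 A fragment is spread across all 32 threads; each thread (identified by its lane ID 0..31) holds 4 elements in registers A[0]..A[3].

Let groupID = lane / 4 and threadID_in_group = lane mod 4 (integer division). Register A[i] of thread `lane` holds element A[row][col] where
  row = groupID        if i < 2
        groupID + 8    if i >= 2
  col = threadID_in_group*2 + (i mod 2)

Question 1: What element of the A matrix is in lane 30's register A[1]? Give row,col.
30: grp=7,tig=2
[1] (7+0,2*2+1) = (7,5)

7,5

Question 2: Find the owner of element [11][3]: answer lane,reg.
r=11→G=3,rhi=1  c=3→T=1,p=1
L=3*4+1=13  i=1*2+1=3

13,3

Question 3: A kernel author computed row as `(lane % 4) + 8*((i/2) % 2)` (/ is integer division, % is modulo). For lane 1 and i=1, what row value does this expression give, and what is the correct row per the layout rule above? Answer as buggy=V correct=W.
`(lane % 4) + 8*((i/2) % 2)`[1,1]⇒1
1: gr=0,th=1
[1] (0+0,1*2+1) = (0,3)
row: 1 vs 0

buggy=1 correct=0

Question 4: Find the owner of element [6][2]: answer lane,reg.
25,0

r: 6->gid=6,r8=0  c: 2->tid=1,i&1=0
L=6*4+1=25  i=0*2+0=0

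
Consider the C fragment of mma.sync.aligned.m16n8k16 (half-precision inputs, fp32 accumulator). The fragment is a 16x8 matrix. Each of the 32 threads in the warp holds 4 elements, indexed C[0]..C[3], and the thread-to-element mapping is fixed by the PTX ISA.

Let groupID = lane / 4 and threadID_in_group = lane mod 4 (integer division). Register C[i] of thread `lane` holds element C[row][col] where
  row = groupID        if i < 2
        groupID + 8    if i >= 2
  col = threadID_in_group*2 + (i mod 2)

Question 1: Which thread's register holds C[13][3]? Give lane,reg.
21,3

r: 13->gid=5,r8=1  c: 3->tid=1,i&1=1
L=5*4+1=21  i=1*2+1=3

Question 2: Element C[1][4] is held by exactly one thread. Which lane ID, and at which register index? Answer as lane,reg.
r:1=>grp=1,rB=0  c:4=>tig=2,lo=0
L=1*4+2=6  i=0*2+0=0

6,0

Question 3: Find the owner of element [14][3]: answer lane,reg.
r: 14->gid=6,r8=1  c: 3->tid=1,i&1=1
L=6*4+1=25  i=1*2+1=3

25,3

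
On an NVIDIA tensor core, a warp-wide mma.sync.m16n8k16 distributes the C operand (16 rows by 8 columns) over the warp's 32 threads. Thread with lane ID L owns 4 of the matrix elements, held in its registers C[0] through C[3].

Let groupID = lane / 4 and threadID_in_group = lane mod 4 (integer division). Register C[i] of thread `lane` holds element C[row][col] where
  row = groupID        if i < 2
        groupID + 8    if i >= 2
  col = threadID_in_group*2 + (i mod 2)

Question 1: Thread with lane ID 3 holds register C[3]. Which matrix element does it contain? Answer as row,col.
3: gid=0,tid=3
[3] (0+8,3*2+1) = (8,7)

8,7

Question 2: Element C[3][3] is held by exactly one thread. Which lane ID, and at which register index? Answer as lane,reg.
r:3=>grp=3,rB=0  c:3=>tig=1,lo=1
L=3*4+1=13  i=0*2+1=1

13,1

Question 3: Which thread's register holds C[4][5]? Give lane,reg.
r: 4->gid=4,r8=0  c: 5->tid=2,i&1=1
L=4*4+2=18  i=0*2+1=1

18,1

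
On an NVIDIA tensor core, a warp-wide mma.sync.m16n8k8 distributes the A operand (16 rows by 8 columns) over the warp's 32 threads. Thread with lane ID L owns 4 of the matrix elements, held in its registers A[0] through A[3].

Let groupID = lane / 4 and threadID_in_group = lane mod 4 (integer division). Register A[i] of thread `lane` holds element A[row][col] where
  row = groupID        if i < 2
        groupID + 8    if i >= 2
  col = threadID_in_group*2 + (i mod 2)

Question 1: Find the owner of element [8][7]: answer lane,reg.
r:8=>grp=0,rB=1  c:7=>tig=3,lo=1
L=0*4+3=3  i=1*2+1=3

3,3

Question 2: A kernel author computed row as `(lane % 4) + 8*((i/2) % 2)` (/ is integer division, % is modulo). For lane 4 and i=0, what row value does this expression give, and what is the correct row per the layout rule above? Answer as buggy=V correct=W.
buggy=0 correct=1

`(lane % 4) + 8*((i/2) % 2)`[4,0]=>0
lane 4=>4/4=1, 4 mod 4=0
i=0  r:1+0=>1  c:2·0+0=>0
row: 0 vs 1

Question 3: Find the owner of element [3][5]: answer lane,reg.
14,1

r=3⇒gr=3,Rb=0  c=5⇒th=2,odd=1
L=3*4+2=14  i=0*2+1=1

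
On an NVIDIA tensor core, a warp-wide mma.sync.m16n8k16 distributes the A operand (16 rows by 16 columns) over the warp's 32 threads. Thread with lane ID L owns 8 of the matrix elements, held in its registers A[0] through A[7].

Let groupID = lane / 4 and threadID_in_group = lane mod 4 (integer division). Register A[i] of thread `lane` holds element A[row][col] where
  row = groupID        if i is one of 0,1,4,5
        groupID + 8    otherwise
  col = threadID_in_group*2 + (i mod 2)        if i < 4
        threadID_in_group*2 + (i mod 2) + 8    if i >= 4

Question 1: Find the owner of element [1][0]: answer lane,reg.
4,0

r:1=>grp=1,rB=0  c:0=>cB=0,tig=0,lo=0
L=1*4+0=4  i=0*4+0*2+0=0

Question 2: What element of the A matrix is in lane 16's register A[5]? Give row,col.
4,9

L=16->g=16>>2=4, t=16&3=0
[5]->row 4+0=4  col 0·2+1+8=9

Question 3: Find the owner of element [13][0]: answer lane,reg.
r: 13->gid=5,r8=1  c: 0->c8=0,tid=0,i&1=0
L=5*4+0=20  i=0*4+1*2+0=2

20,2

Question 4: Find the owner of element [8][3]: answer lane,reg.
1,3

r:8=>grp=0,rB=1  c:3=>cB=0,tig=1,lo=1
L=0*4+1=1  i=0*4+1*2+1=3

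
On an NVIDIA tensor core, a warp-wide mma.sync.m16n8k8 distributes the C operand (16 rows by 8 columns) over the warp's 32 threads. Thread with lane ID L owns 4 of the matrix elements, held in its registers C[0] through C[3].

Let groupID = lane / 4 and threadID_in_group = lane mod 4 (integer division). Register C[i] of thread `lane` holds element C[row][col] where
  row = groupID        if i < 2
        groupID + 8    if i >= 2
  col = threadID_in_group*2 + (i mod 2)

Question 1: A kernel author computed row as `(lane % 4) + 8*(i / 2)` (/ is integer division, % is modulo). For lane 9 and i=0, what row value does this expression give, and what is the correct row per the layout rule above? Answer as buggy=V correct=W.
buggy=1 correct=2

`(lane % 4) + 8*(i / 2)`[9,0]->1
L=9->gid=9>>2=2, tid=9&3=1
[0]->row 2+0=2  col 1·2+0=2
row: 1 vs 2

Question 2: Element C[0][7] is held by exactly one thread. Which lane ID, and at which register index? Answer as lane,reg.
3,1

r:0=>grp=0,rB=0  c:7=>tig=3,lo=1
L=0*4+3=3  i=0*2+1=1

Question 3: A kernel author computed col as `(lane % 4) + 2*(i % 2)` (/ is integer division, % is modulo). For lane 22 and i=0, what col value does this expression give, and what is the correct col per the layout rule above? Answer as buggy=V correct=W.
`(lane % 4) + 2*(i % 2)`[22,0]→2
L=22→G=22>>2=5, T=22&3=2
[0]→row 5+0=5  col 2·2+0=4
col: 2 vs 4

buggy=2 correct=4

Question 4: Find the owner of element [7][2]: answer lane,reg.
r=7⇒gr=7,Rb=0  c=2⇒th=1,odd=0
L=7*4+1=29  i=0*2+0=0

29,0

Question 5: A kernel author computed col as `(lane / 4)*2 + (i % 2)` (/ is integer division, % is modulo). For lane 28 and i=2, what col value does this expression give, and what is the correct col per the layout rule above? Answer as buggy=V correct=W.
buggy=14 correct=0

`(lane / 4)*2 + (i % 2)`[28,2]→14
L=28→G=28>>2=7, T=28&3=0
[2]→row 7+8=15  col 0·2+0=0
col: 14 vs 0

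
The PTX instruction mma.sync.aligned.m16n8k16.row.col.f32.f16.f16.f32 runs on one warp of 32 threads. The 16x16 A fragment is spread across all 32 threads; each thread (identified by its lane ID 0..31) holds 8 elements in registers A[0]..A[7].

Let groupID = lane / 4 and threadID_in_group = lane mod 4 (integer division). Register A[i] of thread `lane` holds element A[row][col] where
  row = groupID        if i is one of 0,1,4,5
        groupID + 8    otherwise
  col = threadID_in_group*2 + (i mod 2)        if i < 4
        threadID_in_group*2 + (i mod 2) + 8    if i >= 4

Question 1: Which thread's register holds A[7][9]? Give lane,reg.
28,5

r=7->g=7,rb=0  c=9->cb=1,t=0,b0=1
L=7*4+0=28  i=1*4+0*2+1=5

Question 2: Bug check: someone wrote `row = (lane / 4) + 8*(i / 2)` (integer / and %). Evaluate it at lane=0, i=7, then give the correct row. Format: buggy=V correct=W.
`(lane / 4) + 8*(i / 2)`[0,7]->24
lane 0: gid=0 (0/4), tid=0 (0%4)
i=7: r=0+8=8, c=0*2+1+8=9
row: 24 vs 8

buggy=24 correct=8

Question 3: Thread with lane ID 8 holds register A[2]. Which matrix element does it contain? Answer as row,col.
10,0

L=8->gid=8>>2=2, tid=8&3=0
[2]->row 2+8=10  col 0·2+0+0=0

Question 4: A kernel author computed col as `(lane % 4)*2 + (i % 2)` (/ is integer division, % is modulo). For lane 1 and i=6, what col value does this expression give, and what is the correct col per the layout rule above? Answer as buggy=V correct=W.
buggy=2 correct=10

`(lane % 4)*2 + (i % 2)`[1,6]→2
lane 1: G=0 (1/4), T=1 (1%4)
i=6: r=0+8=8, c=1*2+0+8=10
col: 2 vs 10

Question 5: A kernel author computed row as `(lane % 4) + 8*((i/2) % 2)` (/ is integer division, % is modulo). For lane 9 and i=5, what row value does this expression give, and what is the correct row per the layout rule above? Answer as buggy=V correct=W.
`(lane % 4) + 8*((i/2) % 2)`[9,5]->1
9: gid=2,tid=1
[5] (2+0,1*2+1+8) = (2,11)
row: 1 vs 2

buggy=1 correct=2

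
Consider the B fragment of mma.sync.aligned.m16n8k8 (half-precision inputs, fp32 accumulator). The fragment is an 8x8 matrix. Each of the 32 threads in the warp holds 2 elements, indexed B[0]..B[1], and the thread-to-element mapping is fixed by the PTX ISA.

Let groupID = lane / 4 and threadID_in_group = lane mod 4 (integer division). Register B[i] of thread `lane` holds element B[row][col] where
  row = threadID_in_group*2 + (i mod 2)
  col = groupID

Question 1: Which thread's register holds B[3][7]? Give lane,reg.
c:7=>grp=7  r:3=>tig=1,lo=1
L=7*4+1=29  i=1=1

29,1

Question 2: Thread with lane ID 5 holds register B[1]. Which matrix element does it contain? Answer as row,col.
3,1

lane 5: gid=1 (5/4), tid=1 (5%4)
i=1: r=1*2+1=3, c=gid=1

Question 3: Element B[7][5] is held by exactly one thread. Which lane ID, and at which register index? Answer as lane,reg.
c=5->g=5  r=7->t=3,b0=1
L=5*4+3=23  i=1=1

23,1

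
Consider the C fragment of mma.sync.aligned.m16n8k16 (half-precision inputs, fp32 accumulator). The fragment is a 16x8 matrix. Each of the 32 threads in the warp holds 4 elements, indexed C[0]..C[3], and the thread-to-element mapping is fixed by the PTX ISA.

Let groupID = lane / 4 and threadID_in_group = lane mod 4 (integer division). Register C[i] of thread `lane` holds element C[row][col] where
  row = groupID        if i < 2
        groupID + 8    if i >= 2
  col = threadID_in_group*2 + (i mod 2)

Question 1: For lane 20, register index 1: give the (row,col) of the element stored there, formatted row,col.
20: gid=5,tid=0
[1] (5+0,0*2+1) = (5,1)

5,1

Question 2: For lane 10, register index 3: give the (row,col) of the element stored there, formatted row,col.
lane 10: G=2 (10/4), T=2 (10%4)
i=3: r=2+8=10, c=2*2+1=5

10,5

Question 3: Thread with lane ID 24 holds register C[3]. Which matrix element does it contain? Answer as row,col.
lane 24: g=6 (24/4), t=0 (24%4)
i=3: r=6+8=14, c=0*2+1=1

14,1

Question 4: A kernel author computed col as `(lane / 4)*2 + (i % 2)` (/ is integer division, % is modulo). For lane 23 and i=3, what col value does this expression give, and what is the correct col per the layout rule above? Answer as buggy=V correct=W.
buggy=11 correct=7

`(lane / 4)*2 + (i % 2)`[23,3]=>11
23: grp=5,tig=3
[3] (5+8,3*2+1) = (13,7)
col: 11 vs 7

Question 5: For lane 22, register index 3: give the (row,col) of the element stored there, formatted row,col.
13,5

22: gid=5,tid=2
[3] (5+8,2*2+1) = (13,5)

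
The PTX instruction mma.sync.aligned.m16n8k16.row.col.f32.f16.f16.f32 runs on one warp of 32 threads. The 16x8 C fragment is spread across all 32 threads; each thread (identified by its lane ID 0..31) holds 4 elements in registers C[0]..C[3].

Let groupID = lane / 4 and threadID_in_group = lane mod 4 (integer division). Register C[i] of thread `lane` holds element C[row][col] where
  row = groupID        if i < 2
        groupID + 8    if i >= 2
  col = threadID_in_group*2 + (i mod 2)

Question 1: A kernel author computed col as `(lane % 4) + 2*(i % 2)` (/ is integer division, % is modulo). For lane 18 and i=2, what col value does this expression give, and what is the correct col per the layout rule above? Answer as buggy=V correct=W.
buggy=2 correct=4

`(lane % 4) + 2*(i % 2)`[18,2]->2
L=18->gid=18>>2=4, tid=18&3=2
[2]->row 4+8=12  col 2·2+0=4
col: 2 vs 4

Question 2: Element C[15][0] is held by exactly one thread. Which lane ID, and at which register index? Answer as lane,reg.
28,2

r=15⇒gr=7,Rb=1  c=0⇒th=0,odd=0
L=7*4+0=28  i=1*2+0=2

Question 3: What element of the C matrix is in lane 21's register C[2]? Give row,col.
lane 21: gid=5 (21/4), tid=1 (21%4)
i=2: r=5+8=13, c=1*2+0=2

13,2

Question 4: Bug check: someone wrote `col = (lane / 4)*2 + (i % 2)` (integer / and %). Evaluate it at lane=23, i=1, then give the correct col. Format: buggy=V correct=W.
buggy=11 correct=7

`(lane / 4)*2 + (i % 2)`[23,1]⇒11
L=23⇒gr=23>>2=5, th=23&3=3
[1]⇒row 5+0=5  col 3·2+1=7
col: 11 vs 7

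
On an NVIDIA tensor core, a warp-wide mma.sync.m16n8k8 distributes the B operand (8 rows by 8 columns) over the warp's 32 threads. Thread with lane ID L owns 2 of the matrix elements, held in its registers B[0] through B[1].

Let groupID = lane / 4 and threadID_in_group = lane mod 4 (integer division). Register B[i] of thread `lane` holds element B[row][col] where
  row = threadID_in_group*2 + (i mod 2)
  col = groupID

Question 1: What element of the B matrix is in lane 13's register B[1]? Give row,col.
13: g=3,t=1
[1] (1*2+1,3) = (3,3)

3,3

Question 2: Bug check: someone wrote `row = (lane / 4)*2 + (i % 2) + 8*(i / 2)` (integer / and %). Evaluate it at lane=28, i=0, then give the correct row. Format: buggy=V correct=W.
buggy=14 correct=0

`(lane / 4)*2 + (i % 2) + 8*(i / 2)`[28,0]⇒14
lane 28⇒28/4=7, 28 mod 4=0
i=0  r:2·0+0⇒0  c:7
row: 14 vs 0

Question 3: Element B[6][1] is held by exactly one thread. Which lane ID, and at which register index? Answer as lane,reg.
c=1⇒gr=1  r=6⇒th=3,odd=0
L=1*4+3=7  i=0=0

7,0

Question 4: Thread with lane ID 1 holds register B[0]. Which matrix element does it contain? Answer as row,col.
L=1->g=1>>2=0, t=1&3=1
[0]->row 1·2+0=2  col g=0

2,0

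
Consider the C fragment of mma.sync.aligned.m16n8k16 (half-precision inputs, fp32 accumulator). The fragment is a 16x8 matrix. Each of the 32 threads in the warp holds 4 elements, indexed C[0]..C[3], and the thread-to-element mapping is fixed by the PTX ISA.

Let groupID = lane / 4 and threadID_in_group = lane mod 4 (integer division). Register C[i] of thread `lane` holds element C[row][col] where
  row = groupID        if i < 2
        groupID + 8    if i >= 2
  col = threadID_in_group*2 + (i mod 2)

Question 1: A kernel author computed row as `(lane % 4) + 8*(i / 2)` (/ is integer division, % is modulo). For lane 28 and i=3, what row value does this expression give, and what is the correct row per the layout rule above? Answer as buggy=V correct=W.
buggy=8 correct=15

`(lane % 4) + 8*(i / 2)`[28,3]⇒8
28: gr=7,th=0
[3] (7+8,0*2+1) = (15,1)
row: 8 vs 15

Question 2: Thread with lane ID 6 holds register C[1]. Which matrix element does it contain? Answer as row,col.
1,5

lane 6: G=1 (6/4), T=2 (6%4)
i=1: r=1+0=1, c=2*2+1=5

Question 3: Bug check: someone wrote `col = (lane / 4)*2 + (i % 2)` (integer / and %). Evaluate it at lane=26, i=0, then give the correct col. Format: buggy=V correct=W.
`(lane / 4)*2 + (i % 2)`[26,0]=>12
lane 26=>26/4=6, 26 mod 4=2
i=0  r:6+0=>6  c:2·2+0=>4
col: 12 vs 4

buggy=12 correct=4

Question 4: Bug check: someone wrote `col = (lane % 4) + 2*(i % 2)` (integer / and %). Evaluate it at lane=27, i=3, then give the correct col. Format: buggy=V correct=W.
buggy=5 correct=7

`(lane % 4) + 2*(i % 2)`[27,3]=>5
lane 27: grp=6 (27/4), tig=3 (27%4)
i=3: r=6+8=14, c=3*2+1=7
col: 5 vs 7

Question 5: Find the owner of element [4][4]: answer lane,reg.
r:4=>grp=4,rB=0  c:4=>tig=2,lo=0
L=4*4+2=18  i=0*2+0=0

18,0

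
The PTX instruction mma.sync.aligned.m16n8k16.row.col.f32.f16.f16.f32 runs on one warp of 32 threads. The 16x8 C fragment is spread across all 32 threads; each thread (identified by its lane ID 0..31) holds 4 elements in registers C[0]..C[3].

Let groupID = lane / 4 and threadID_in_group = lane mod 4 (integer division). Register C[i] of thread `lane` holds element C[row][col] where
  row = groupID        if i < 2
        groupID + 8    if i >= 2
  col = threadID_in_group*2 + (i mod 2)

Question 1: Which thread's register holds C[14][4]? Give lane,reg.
26,2

r: 14->gid=6,r8=1  c: 4->tid=2,i&1=0
L=6*4+2=26  i=1*2+0=2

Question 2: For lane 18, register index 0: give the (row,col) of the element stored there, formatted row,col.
lane 18⇒18/4=4, 18 mod 4=2
i=0  r:4+0⇒4  c:2·2+0⇒4

4,4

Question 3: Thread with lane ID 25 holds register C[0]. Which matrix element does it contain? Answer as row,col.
lane 25→25/4=6, 25 mod 4=1
i=0  r:6+0→6  c:2·1+0→2

6,2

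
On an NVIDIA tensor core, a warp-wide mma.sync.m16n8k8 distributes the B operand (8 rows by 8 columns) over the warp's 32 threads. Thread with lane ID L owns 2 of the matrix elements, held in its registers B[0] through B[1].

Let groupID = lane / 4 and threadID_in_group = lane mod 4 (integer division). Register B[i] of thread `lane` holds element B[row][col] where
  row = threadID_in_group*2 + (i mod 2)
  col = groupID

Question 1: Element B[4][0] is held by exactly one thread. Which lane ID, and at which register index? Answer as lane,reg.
2,0

c=0⇒gr=0  r=4⇒th=2,odd=0
L=0*4+2=2  i=0=0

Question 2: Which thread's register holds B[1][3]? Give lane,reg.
12,1

c=3->g=3  r=1->t=0,b0=1
L=3*4+0=12  i=1=1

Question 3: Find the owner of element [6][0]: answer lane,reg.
3,0

c:0=>grp=0  r:6=>tig=3,lo=0
L=0*4+3=3  i=0=0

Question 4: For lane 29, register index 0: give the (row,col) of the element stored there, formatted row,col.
2,7

lane 29->29/4=7, 29 mod 4=1
i=0  r:2·1+0->2  c:7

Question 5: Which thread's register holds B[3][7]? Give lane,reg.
c=7→G=7  r=3→T=1,p=1
L=7*4+1=29  i=1=1

29,1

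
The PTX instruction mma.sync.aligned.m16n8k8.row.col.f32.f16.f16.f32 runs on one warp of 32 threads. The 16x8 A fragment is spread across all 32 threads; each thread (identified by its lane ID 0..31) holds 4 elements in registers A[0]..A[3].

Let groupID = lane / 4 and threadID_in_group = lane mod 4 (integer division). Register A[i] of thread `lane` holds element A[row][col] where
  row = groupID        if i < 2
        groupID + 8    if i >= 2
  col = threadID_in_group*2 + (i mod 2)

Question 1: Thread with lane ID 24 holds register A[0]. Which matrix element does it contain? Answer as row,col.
6,0

24: gr=6,th=0
[0] (6+0,0*2+0) = (6,0)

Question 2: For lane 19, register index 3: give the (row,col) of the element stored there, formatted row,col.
19: gr=4,th=3
[3] (4+8,3*2+1) = (12,7)

12,7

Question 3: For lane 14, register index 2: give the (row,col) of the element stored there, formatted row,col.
11,4

L=14⇒gr=14>>2=3, th=14&3=2
[2]⇒row 3+8=11  col 2·2+0=4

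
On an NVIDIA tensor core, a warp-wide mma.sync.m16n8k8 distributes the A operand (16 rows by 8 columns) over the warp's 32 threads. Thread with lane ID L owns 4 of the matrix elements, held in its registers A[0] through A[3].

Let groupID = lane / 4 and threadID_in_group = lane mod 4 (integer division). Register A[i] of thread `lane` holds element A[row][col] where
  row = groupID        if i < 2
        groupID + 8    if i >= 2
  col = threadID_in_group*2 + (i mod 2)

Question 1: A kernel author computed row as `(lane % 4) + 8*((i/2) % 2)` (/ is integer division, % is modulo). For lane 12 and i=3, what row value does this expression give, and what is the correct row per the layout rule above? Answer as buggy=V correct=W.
`(lane % 4) + 8*((i/2) % 2)`[12,3]⇒8
lane 12: gr=3 (12/4), th=0 (12%4)
i=3: r=3+8=11, c=0*2+1=1
row: 8 vs 11

buggy=8 correct=11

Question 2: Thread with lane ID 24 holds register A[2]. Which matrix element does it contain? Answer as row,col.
L=24→G=24>>2=6, T=24&3=0
[2]→row 6+8=14  col 0·2+0=0

14,0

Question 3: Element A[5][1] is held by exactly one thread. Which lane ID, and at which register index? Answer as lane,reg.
20,1

r=5→G=5,rhi=0  c=1→T=0,p=1
L=5*4+0=20  i=0*2+1=1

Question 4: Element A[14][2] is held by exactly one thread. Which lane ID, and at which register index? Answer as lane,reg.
r=14⇒gr=6,Rb=1  c=2⇒th=1,odd=0
L=6*4+1=25  i=1*2+0=2

25,2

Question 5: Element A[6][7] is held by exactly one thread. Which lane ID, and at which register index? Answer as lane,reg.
r:6=>grp=6,rB=0  c:7=>tig=3,lo=1
L=6*4+3=27  i=0*2+1=1

27,1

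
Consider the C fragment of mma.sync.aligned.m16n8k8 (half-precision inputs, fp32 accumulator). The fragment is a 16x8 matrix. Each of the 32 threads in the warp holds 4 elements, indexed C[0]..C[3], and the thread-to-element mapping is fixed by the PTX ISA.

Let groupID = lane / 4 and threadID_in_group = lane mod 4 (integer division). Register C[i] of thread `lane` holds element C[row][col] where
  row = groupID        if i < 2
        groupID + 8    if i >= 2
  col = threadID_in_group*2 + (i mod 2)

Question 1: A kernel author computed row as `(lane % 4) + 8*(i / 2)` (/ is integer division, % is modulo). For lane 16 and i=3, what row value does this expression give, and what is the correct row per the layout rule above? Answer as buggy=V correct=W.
buggy=8 correct=12

`(lane % 4) + 8*(i / 2)`[16,3]⇒8
lane 16: gr=4 (16/4), th=0 (16%4)
i=3: r=4+8=12, c=0*2+1=1
row: 8 vs 12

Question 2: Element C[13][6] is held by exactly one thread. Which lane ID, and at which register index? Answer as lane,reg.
r=13⇒gr=5,Rb=1  c=6⇒th=3,odd=0
L=5*4+3=23  i=1*2+0=2

23,2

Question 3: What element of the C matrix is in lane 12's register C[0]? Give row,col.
L=12=>grp=12>>2=3, tig=12&3=0
[0]=>row 3+0=3  col 0·2+0=0

3,0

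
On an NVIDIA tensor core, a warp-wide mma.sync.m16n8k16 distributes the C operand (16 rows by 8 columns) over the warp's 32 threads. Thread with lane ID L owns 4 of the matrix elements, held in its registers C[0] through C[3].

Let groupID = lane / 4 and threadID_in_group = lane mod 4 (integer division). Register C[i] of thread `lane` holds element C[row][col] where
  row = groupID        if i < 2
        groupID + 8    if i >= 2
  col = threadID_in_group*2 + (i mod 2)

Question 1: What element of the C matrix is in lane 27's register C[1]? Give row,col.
6,7

L=27=>grp=27>>2=6, tig=27&3=3
[1]=>row 6+0=6  col 3·2+1=7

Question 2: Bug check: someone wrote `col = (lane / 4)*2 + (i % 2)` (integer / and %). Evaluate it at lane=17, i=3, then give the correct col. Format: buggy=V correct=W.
buggy=9 correct=3

`(lane / 4)*2 + (i % 2)`[17,3]→9
lane 17: G=4 (17/4), T=1 (17%4)
i=3: r=4+8=12, c=1*2+1=3
col: 9 vs 3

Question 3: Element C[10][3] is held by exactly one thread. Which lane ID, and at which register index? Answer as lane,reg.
9,3

r=10→G=2,rhi=1  c=3→T=1,p=1
L=2*4+1=9  i=1*2+1=3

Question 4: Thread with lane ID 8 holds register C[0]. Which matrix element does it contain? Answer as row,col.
2,0

L=8=>grp=8>>2=2, tig=8&3=0
[0]=>row 2+0=2  col 0·2+0=0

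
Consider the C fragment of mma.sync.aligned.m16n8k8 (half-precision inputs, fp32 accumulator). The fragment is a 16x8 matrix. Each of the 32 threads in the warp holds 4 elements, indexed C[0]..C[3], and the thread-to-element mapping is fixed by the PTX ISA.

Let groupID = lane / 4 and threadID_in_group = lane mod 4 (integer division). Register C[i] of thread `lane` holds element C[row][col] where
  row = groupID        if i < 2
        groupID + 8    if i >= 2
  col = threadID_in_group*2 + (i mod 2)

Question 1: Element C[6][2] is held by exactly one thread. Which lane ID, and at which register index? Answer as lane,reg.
r=6->g=6,rb=0  c=2->t=1,b0=0
L=6*4+1=25  i=0*2+0=0

25,0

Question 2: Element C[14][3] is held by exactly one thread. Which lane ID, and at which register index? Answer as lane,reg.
25,3

r:14=>grp=6,rB=1  c:3=>tig=1,lo=1
L=6*4+1=25  i=1*2+1=3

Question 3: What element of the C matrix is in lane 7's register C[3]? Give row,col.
9,7

7: gr=1,th=3
[3] (1+8,3*2+1) = (9,7)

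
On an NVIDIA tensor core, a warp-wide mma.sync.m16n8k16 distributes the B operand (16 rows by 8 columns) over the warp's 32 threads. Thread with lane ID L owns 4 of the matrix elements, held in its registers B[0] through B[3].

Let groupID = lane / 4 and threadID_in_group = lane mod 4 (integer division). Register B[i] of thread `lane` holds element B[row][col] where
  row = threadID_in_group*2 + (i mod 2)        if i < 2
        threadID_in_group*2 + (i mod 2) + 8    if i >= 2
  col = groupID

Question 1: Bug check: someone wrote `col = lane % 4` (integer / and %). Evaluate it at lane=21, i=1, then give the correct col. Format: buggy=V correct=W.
`lane % 4`[21,1]⇒1
21: gr=5,th=1
[1] (1*2+1+0,5) = (3,5)
col: 1 vs 5

buggy=1 correct=5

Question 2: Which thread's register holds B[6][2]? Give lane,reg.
c:2=>grp=2  r:6=>rB=0,tig=3,lo=0
L=2*4+3=11  i=0*2+0=0

11,0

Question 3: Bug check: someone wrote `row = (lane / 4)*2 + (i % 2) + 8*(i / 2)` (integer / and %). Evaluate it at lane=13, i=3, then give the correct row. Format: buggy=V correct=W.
`(lane / 4)*2 + (i % 2) + 8*(i / 2)`[13,3]⇒15
13: gr=3,th=1
[3] (1*2+1+8,3) = (11,3)
row: 15 vs 11

buggy=15 correct=11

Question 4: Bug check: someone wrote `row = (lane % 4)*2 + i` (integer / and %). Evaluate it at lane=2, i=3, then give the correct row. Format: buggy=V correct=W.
`(lane % 4)*2 + i`[2,3]⇒7
lane 2: gr=0 (2/4), th=2 (2%4)
i=3: r=2*2+1+8=13, c=gr=0
row: 7 vs 13

buggy=7 correct=13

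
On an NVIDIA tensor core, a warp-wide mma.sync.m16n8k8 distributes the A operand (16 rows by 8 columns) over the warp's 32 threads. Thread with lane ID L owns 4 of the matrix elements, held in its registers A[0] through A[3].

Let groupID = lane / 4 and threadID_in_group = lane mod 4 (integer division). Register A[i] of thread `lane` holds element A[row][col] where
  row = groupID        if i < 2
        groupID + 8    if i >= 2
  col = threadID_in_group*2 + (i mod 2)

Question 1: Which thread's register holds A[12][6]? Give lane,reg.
19,2

r=12->g=4,rb=1  c=6->t=3,b0=0
L=4*4+3=19  i=1*2+0=2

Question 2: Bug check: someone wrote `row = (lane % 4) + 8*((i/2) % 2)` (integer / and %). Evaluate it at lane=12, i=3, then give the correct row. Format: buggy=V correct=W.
`(lane % 4) + 8*((i/2) % 2)`[12,3]=>8
lane 12: grp=3 (12/4), tig=0 (12%4)
i=3: r=3+8=11, c=0*2+1=1
row: 8 vs 11

buggy=8 correct=11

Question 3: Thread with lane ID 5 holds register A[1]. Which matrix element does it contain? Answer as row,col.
1,3

lane 5: grp=1 (5/4), tig=1 (5%4)
i=1: r=1+0=1, c=1*2+1=3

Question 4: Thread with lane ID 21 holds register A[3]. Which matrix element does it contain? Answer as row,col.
lane 21→21/4=5, 21 mod 4=1
i=3  r:5+8→13  c:2·1+1→3

13,3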